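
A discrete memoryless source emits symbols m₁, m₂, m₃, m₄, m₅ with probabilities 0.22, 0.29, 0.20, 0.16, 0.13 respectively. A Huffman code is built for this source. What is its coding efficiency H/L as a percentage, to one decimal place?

99.1%

Entropy H = −Σ p log₂ p ≈ 2.2685 bits.
Huffman merges: 13/100+4/25→29/100; 1/5+11/50→21/50; 29/100+29/100→29/50; 21/50+29/50→1. L = 229/100 ≈ 2.2900.
Efficiency = H/L = 2.2685/2.2900 = 99.1%.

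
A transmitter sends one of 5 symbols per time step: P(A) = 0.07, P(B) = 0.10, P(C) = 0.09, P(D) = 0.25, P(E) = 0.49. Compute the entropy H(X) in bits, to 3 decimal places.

1.918 bits

H = −Σ pᵢ log₂ pᵢ.
−0.07·log₂(0.07) = 0.2686
−0.10·log₂(0.10) = 0.3322
−0.09·log₂(0.09) = 0.3127
−0.25·log₂(0.25) = 0.5000
−0.49·log₂(0.49) = 0.5043
Sum ≈ 1.9177 → 1.918 bits.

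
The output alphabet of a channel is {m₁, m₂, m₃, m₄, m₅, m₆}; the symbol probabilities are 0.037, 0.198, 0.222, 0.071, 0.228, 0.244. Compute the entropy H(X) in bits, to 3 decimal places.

H = −Σ pᵢ log₂ pᵢ.
−0.037·log₂(0.037) = 0.1760
−0.198·log₂(0.198) = 0.4626
−0.222·log₂(0.222) = 0.4820
−0.071·log₂(0.071) = 0.2709
−0.228·log₂(0.228) = 0.4863
−0.244·log₂(0.244) = 0.4966
Sum ≈ 2.3744 → 2.374 bits.

2.374 bits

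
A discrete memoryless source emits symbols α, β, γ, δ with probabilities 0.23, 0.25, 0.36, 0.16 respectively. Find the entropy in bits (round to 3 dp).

1.941 bits

H = −Σ pᵢ log₂ pᵢ.
−0.23·log₂(0.23) = 0.4877
−0.25·log₂(0.25) = 0.5000
−0.36·log₂(0.36) = 0.5306
−0.16·log₂(0.16) = 0.4230
Sum ≈ 1.9413 → 1.941 bits.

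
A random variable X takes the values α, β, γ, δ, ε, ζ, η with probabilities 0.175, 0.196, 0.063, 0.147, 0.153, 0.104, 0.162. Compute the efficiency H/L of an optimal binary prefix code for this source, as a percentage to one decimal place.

Entropy H = −Σ p log₂ p ≈ 2.7381 bits.
Huffman merges: 63/1000+13/125→167/1000; 147/1000+153/1000→3/10; 81/500+167/1000→329/1000; 7/40+49/250→371/1000; 3/10+329/1000→629/1000; 371/1000+629/1000→1. L = 699/250 ≈ 2.7960.
Efficiency = H/L = 2.7381/2.7960 = 97.9%.

97.9%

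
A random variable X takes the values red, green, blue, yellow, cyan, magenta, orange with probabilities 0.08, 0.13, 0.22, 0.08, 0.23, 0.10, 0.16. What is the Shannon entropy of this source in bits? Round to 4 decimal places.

2.6891 bits

H = −Σ pᵢ log₂ pᵢ.
−0.08·log₂(0.08) = 0.2915
−0.13·log₂(0.13) = 0.3826
−0.22·log₂(0.22) = 0.4806
−0.08·log₂(0.08) = 0.2915
−0.23·log₂(0.23) = 0.4877
−0.10·log₂(0.10) = 0.3322
−0.16·log₂(0.16) = 0.4230
Sum ≈ 2.6891 → 2.6891 bits.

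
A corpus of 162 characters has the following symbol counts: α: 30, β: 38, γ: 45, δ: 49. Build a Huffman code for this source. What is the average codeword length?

Probabilities are the counts divided by 162.
Repeatedly combine the two least-probable nodes; the expected code length is the sum of the merged weights.
merge 5/27 + 19/81 → 34/81
merge 5/18 + 49/162 → 47/81
merge 34/81 + 47/81 → 1
L = 34/81 + 47/81 + 1 = 2 bits/symbol.

2 bits/symbol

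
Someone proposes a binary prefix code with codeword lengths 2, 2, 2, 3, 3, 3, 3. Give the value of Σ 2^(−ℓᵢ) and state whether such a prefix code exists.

With common denominator 2^3 = 8: Σ 2^(−ℓᵢ) = 2/8 + 2/8 + 2/8 + 1/8 + 1/8 + 1/8 + 1/8 = 10/8 = 1.25.
Kraft's inequality requires Σ ≤ 1; here Σ = 1.25 > 1, so no such prefix code exists.

1.25; no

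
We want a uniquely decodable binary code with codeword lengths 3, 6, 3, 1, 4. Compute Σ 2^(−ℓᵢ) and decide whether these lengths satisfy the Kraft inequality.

With common denominator 2^6 = 64: Σ 2^(−ℓᵢ) = 8/64 + 1/64 + 8/64 + 32/64 + 4/64 = 53/64 = 0.828125.
Kraft's inequality requires Σ ≤ 1; here Σ = 0.828125 ≤ 1, so such a prefix code exists.

0.828125; yes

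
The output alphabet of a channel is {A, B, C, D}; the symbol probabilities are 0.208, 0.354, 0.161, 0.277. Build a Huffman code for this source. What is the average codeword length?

Repeatedly combine the two least-probable nodes; the expected code length is the sum of the merged weights.
merge 161/1000 + 26/125 → 369/1000
merge 277/1000 + 177/500 → 631/1000
merge 369/1000 + 631/1000 → 1
L = 369/1000 + 631/1000 + 1 = 2 bits/symbol.

2 bits/symbol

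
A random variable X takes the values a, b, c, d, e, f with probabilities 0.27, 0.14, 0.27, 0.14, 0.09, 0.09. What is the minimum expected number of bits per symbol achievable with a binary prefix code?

Repeatedly combine the two least-probable nodes; the expected code length is the sum of the merged weights.
merge 9/100 + 9/100 → 9/50
merge 7/50 + 7/50 → 7/25
merge 9/50 + 27/100 → 9/20
merge 27/100 + 7/25 → 11/20
merge 9/20 + 11/20 → 1
L = 9/50 + 7/25 + 9/20 + 11/20 + 1 = 123/50 = 2.46 bits/symbol.

2.46 bits/symbol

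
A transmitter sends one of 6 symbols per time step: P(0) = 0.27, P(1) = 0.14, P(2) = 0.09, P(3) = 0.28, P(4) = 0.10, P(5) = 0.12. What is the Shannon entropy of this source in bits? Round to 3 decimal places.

2.433 bits

H = −Σ pᵢ log₂ pᵢ.
−0.27·log₂(0.27) = 0.5100
−0.14·log₂(0.14) = 0.3971
−0.09·log₂(0.09) = 0.3127
−0.28·log₂(0.28) = 0.5142
−0.10·log₂(0.10) = 0.3322
−0.12·log₂(0.12) = 0.3671
Sum ≈ 2.4333 → 2.433 bits.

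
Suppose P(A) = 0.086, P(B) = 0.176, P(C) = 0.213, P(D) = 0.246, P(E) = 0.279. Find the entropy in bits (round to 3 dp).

H = −Σ pᵢ log₂ pᵢ.
−0.086·log₂(0.086) = 0.3044
−0.176·log₂(0.176) = 0.4411
−0.213·log₂(0.213) = 0.4752
−0.246·log₂(0.246) = 0.4977
−0.279·log₂(0.279) = 0.5138
Sum ≈ 2.2323 → 2.232 bits.

2.232 bits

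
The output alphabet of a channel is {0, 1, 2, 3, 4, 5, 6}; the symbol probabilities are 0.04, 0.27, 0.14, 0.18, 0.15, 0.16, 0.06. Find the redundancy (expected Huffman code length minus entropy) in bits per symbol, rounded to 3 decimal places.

Entropy H = −Σ p log₂ p ≈ 2.6153 bits.
Huffman merges: 1/25+3/50→1/10; 1/10+7/50→6/25; 3/20+4/25→31/100; 9/50+6/25→21/50; 27/100+31/100→29/50; 21/50+29/50→1. L = 53/20 ≈ 2.6500.
L − H = 2.6500 − 2.6153 = 0.035 bits.

0.035 bits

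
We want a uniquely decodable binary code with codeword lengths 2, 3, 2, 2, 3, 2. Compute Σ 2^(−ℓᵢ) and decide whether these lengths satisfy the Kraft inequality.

With common denominator 2^3 = 8: Σ 2^(−ℓᵢ) = 2/8 + 1/8 + 2/8 + 2/8 + 1/8 + 2/8 = 10/8 = 1.25.
Kraft's inequality requires Σ ≤ 1; here Σ = 1.25 > 1, so no such prefix code exists.

1.25; no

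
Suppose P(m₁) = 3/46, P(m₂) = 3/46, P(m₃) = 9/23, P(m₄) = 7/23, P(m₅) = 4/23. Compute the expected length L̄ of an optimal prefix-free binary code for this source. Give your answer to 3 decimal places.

2.043 bits/symbol

Repeatedly combine the two least-probable nodes; the expected code length is the sum of the merged weights.
merge 3/46 + 3/46 → 3/23
merge 3/23 + 4/23 → 7/23
merge 7/23 + 7/23 → 14/23
merge 9/23 + 14/23 → 1
L = 3/23 + 7/23 + 14/23 + 1 = 47/23 ≈ 2.043 bits/symbol.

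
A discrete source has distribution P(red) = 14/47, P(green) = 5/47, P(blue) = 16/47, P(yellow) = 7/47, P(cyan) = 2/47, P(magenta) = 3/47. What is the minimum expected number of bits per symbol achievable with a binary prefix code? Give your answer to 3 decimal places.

2.319 bits/symbol

Repeatedly combine the two least-probable nodes; the expected code length is the sum of the merged weights.
merge 2/47 + 3/47 → 5/47
merge 5/47 + 5/47 → 10/47
merge 7/47 + 10/47 → 17/47
merge 14/47 + 16/47 → 30/47
merge 17/47 + 30/47 → 1
L = 5/47 + 10/47 + 17/47 + 30/47 + 1 = 109/47 ≈ 2.319 bits/symbol.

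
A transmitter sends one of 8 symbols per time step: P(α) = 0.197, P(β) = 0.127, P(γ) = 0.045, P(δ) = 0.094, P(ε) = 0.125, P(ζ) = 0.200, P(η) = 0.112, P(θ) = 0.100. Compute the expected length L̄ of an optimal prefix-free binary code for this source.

2.939 bits/symbol

Repeatedly combine the two least-probable nodes; the expected code length is the sum of the merged weights.
merge 9/200 + 47/500 → 139/1000
merge 1/10 + 14/125 → 53/250
merge 1/8 + 127/1000 → 63/250
merge 139/1000 + 197/1000 → 42/125
merge 1/5 + 53/250 → 103/250
merge 63/250 + 42/125 → 147/250
merge 103/250 + 147/250 → 1
L = 139/1000 + 53/250 + 63/250 + 42/125 + 103/250 + 147/250 + 1 = 2939/1000 = 2.939 bits/symbol.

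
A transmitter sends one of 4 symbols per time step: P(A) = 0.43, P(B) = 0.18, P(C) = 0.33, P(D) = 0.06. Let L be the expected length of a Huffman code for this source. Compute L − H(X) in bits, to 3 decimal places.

0.070 bits

Entropy H = −Σ p log₂ p ≈ 1.7402 bits.
Huffman merges: 3/50+9/50→6/25; 6/25+33/100→57/100; 43/100+57/100→1. L = 181/100 ≈ 1.8100.
L − H = 1.8100 − 1.7402 = 0.070 bits.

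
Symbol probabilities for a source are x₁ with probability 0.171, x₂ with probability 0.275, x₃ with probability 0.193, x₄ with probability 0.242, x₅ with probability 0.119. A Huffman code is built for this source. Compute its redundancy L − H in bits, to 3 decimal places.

0.023 bits

Entropy H = −Σ p log₂ p ≈ 2.2667 bits.
Huffman merges: 119/1000+171/1000→29/100; 193/1000+121/500→87/200; 11/40+29/100→113/200; 87/200+113/200→1. L = 229/100 ≈ 2.2900.
L − H = 2.2900 − 2.2667 = 0.023 bits.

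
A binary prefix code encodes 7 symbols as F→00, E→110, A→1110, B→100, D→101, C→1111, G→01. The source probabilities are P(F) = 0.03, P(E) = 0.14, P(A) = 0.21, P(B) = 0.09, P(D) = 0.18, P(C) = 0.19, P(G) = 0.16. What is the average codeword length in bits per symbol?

L̄ = Σ pᵢ·ℓᵢ = 0.03·2 + 0.14·3 + 0.21·4 + 0.09·3 + 0.18·3 + 0.19·4 + 0.16·2 = 3.21 bits/symbol.

3.21 bits/symbol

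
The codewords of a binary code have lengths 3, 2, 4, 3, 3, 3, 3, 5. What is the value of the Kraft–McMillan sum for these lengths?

0.96875

With common denominator 2^5 = 32: Σ 2^(−ℓᵢ) = 4/32 + 8/32 + 2/32 + 4/32 + 4/32 + 4/32 + 4/32 + 1/32 = 31/32 = 0.96875.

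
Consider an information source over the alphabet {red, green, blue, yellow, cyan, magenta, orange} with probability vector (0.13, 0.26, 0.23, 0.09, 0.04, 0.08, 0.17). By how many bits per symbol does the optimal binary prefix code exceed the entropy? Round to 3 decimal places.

0.030 bits

Entropy H = −Σ p log₂ p ≈ 2.6001 bits.
Huffman merges: 1/25+2/25→3/25; 9/100+3/25→21/100; 13/100+17/100→3/10; 21/100+23/100→11/25; 13/50+3/10→14/25; 11/25+14/25→1. L = 263/100 ≈ 2.6300.
L − H = 2.6300 − 2.6001 = 0.030 bits.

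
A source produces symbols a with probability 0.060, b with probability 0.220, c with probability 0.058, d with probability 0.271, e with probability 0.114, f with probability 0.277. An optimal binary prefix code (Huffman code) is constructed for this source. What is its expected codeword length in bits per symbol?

Repeatedly combine the two least-probable nodes; the expected code length is the sum of the merged weights.
merge 29/500 + 3/50 → 59/500
merge 57/500 + 59/500 → 29/125
merge 11/50 + 29/125 → 113/250
merge 271/1000 + 277/1000 → 137/250
merge 113/250 + 137/250 → 1
L = 59/500 + 29/125 + 113/250 + 137/250 + 1 = 47/20 = 2.35 bits/symbol.

2.35 bits/symbol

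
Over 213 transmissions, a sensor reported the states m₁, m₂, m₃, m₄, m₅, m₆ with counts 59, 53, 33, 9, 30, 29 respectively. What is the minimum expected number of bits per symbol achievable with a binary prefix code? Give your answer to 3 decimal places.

Probabilities are the counts divided by 213.
Repeatedly combine the two least-probable nodes; the expected code length is the sum of the merged weights.
merge 3/71 + 29/213 → 38/213
merge 10/71 + 11/71 → 21/71
merge 38/213 + 53/213 → 91/213
merge 59/213 + 21/71 → 122/213
merge 91/213 + 122/213 → 1
L = 38/213 + 21/71 + 91/213 + 122/213 + 1 = 527/213 ≈ 2.474 bits/symbol.

2.474 bits/symbol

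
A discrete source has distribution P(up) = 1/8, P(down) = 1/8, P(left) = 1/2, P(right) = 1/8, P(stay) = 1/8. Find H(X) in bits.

Each probability is a power of 1/2, so log₂(1/p) is an integer.
H = Σ p·log₂(1/p) = 1/8·3 + 1/8·3 + 1/2·1 + 1/8·3 + 1/8·3 = 2 bits.

2 bits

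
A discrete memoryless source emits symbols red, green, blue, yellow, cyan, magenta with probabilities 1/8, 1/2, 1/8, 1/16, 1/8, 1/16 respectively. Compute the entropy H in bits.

2.125 bits

Each probability is a power of 1/2, so log₂(1/p) is an integer.
H = Σ p·log₂(1/p) = 1/8·3 + 1/2·1 + 1/8·3 + 1/16·4 + 1/8·3 + 1/16·4 = 2.125 bits.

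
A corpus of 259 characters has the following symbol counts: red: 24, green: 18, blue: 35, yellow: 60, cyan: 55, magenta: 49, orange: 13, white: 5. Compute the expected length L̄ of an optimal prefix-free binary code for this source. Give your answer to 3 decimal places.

2.764 bits/symbol

Probabilities are the counts divided by 259.
Repeatedly combine the two least-probable nodes; the expected code length is the sum of the merged weights.
merge 5/259 + 13/259 → 18/259
merge 18/259 + 18/259 → 36/259
merge 24/259 + 5/37 → 59/259
merge 36/259 + 7/37 → 85/259
merge 55/259 + 59/259 → 114/259
merge 60/259 + 85/259 → 145/259
merge 114/259 + 145/259 → 1
L = 18/259 + 36/259 + 59/259 + 85/259 + 114/259 + 145/259 + 1 = 716/259 ≈ 2.764 bits/symbol.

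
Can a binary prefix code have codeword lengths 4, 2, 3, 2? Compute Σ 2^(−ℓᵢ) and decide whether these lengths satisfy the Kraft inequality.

With common denominator 2^4 = 16: Σ 2^(−ℓᵢ) = 1/16 + 4/16 + 2/16 + 4/16 = 11/16 = 0.6875.
Kraft's inequality requires Σ ≤ 1; here Σ = 0.6875 ≤ 1, so such a prefix code exists.

0.6875; yes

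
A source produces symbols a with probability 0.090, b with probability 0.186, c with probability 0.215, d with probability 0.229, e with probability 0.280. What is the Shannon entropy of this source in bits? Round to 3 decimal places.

2.242 bits

H = −Σ pᵢ log₂ pᵢ.
−0.090·log₂(0.090) = 0.3127
−0.186·log₂(0.186) = 0.4514
−0.215·log₂(0.215) = 0.4768
−0.229·log₂(0.229) = 0.4870
−0.280·log₂(0.280) = 0.5142
Sum ≈ 2.2420 → 2.242 bits.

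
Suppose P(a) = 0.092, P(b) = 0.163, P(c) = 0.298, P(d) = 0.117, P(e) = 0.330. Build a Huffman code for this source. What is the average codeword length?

2.209 bits/symbol

Repeatedly combine the two least-probable nodes; the expected code length is the sum of the merged weights.
merge 23/250 + 117/1000 → 209/1000
merge 163/1000 + 209/1000 → 93/250
merge 149/500 + 33/100 → 157/250
merge 93/250 + 157/250 → 1
L = 209/1000 + 93/250 + 157/250 + 1 = 2209/1000 = 2.209 bits/symbol.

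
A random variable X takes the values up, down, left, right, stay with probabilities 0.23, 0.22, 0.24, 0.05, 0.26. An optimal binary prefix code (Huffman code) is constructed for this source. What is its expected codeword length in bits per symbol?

2.27 bits/symbol

Repeatedly combine the two least-probable nodes; the expected code length is the sum of the merged weights.
merge 1/20 + 11/50 → 27/100
merge 23/100 + 6/25 → 47/100
merge 13/50 + 27/100 → 53/100
merge 47/100 + 53/100 → 1
L = 27/100 + 47/100 + 53/100 + 1 = 227/100 = 2.27 bits/symbol.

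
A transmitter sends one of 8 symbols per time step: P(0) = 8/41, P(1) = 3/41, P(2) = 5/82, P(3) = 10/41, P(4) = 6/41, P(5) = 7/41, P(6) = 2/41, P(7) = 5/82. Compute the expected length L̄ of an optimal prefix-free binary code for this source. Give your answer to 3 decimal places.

2.805 bits/symbol

Repeatedly combine the two least-probable nodes; the expected code length is the sum of the merged weights.
merge 2/41 + 5/82 → 9/82
merge 5/82 + 3/41 → 11/82
merge 9/82 + 11/82 → 10/41
merge 6/41 + 7/41 → 13/41
merge 8/41 + 10/41 → 18/41
merge 10/41 + 13/41 → 23/41
merge 18/41 + 23/41 → 1
L = 9/82 + 11/82 + 10/41 + 13/41 + 18/41 + 23/41 + 1 = 115/41 ≈ 2.805 bits/symbol.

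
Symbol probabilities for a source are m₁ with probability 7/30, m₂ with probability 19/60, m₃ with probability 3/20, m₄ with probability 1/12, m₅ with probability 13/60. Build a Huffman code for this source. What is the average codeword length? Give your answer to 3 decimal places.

Repeatedly combine the two least-probable nodes; the expected code length is the sum of the merged weights.
merge 1/12 + 3/20 → 7/30
merge 13/60 + 7/30 → 9/20
merge 7/30 + 19/60 → 11/20
merge 9/20 + 11/20 → 1
L = 7/30 + 9/20 + 11/20 + 1 = 67/30 ≈ 2.233 bits/symbol.

2.233 bits/symbol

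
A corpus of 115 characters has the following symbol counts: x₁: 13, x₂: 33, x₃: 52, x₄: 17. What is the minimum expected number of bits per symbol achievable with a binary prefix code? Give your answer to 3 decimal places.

Probabilities are the counts divided by 115.
Repeatedly combine the two least-probable nodes; the expected code length is the sum of the merged weights.
merge 13/115 + 17/115 → 6/23
merge 6/23 + 33/115 → 63/115
merge 52/115 + 63/115 → 1
L = 6/23 + 63/115 + 1 = 208/115 ≈ 1.809 bits/symbol.

1.809 bits/symbol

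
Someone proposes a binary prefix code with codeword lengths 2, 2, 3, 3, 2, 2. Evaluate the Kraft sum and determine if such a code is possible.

1.25; no

With common denominator 2^3 = 8: Σ 2^(−ℓᵢ) = 2/8 + 2/8 + 1/8 + 1/8 + 2/8 + 2/8 = 10/8 = 1.25.
Kraft's inequality requires Σ ≤ 1; here Σ = 1.25 > 1, so no such prefix code exists.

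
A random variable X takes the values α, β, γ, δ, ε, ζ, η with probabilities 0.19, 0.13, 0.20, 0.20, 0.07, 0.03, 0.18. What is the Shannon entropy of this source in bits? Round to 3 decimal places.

2.632 bits

H = −Σ pᵢ log₂ pᵢ.
−0.19·log₂(0.19) = 0.4552
−0.13·log₂(0.13) = 0.3826
−0.20·log₂(0.20) = 0.4644
−0.20·log₂(0.20) = 0.4644
−0.07·log₂(0.07) = 0.2686
−0.03·log₂(0.03) = 0.1518
−0.18·log₂(0.18) = 0.4453
Sum ≈ 2.6323 → 2.632 bits.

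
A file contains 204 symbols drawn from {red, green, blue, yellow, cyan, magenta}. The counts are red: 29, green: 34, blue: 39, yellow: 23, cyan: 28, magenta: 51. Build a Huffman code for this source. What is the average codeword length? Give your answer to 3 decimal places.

2.559 bits/symbol

Probabilities are the counts divided by 204.
Repeatedly combine the two least-probable nodes; the expected code length is the sum of the merged weights.
merge 23/204 + 7/51 → 1/4
merge 29/204 + 1/6 → 21/68
merge 13/68 + 1/4 → 15/34
merge 1/4 + 21/68 → 19/34
merge 15/34 + 19/34 → 1
L = 1/4 + 21/68 + 15/34 + 19/34 + 1 = 87/34 ≈ 2.559 bits/symbol.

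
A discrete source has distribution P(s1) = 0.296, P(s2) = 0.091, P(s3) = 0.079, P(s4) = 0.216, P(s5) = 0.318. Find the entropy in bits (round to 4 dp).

2.1270 bits

H = −Σ pᵢ log₂ pᵢ.
−0.296·log₂(0.296) = 0.5199
−0.091·log₂(0.091) = 0.3147
−0.079·log₂(0.079) = 0.2893
−0.216·log₂(0.216) = 0.4776
−0.318·log₂(0.318) = 0.5256
Sum ≈ 2.1270 → 2.1270 bits.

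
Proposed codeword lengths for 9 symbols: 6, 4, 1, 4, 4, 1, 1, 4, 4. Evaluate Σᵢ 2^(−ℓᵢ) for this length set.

With common denominator 2^6 = 64: Σ 2^(−ℓᵢ) = 1/64 + 4/64 + 32/64 + 4/64 + 4/64 + 32/64 + 32/64 + 4/64 + 4/64 = 117/64 = 1.828125.

1.828125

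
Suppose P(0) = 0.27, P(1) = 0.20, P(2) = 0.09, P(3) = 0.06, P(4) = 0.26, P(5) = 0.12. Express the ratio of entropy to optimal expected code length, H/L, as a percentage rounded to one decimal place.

Entropy H = −Σ p log₂ p ≈ 2.4030 bits.
Huffman merges: 3/50+9/100→3/20; 3/25+3/20→27/100; 1/5+13/50→23/50; 27/100+27/100→27/50; 23/50+27/50→1. L = 121/50 ≈ 2.4200.
Efficiency = H/L = 2.4030/2.4200 = 99.3%.

99.3%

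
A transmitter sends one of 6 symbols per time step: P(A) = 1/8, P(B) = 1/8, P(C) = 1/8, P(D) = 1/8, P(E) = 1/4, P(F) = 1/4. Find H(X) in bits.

Each probability is a power of 1/2, so log₂(1/p) is an integer.
H = Σ p·log₂(1/p) = 1/8·3 + 1/8·3 + 1/8·3 + 1/8·3 + 1/4·2 + 1/4·2 = 2.5 bits.

2.5 bits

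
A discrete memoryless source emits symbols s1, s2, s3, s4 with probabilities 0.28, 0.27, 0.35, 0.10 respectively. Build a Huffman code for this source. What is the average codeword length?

Repeatedly combine the two least-probable nodes; the expected code length is the sum of the merged weights.
merge 1/10 + 27/100 → 37/100
merge 7/25 + 7/20 → 63/100
merge 37/100 + 63/100 → 1
L = 37/100 + 63/100 + 1 = 2 bits/symbol.

2 bits/symbol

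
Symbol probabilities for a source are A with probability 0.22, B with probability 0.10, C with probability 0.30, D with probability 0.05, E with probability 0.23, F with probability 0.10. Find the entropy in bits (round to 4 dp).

2.3698 bits

H = −Σ pᵢ log₂ pᵢ.
−0.22·log₂(0.22) = 0.4806
−0.10·log₂(0.10) = 0.3322
−0.30·log₂(0.30) = 0.5211
−0.05·log₂(0.05) = 0.2161
−0.23·log₂(0.23) = 0.4877
−0.10·log₂(0.10) = 0.3322
Sum ≈ 2.3698 → 2.3698 bits.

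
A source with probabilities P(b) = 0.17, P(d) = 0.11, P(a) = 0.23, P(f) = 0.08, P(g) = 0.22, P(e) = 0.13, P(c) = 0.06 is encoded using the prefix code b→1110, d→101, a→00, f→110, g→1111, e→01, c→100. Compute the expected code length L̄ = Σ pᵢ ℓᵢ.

3.03 bits/symbol

L̄ = Σ pᵢ·ℓᵢ = 0.17·4 + 0.11·3 + 0.23·2 + 0.08·3 + 0.22·4 + 0.13·2 + 0.06·3 = 3.03 bits/symbol.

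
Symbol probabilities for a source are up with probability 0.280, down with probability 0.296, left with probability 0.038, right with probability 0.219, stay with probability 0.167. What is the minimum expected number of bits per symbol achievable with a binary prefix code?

2.205 bits/symbol

Repeatedly combine the two least-probable nodes; the expected code length is the sum of the merged weights.
merge 19/500 + 167/1000 → 41/200
merge 41/200 + 219/1000 → 53/125
merge 7/25 + 37/125 → 72/125
merge 53/125 + 72/125 → 1
L = 41/200 + 53/125 + 72/125 + 1 = 441/200 = 2.205 bits/symbol.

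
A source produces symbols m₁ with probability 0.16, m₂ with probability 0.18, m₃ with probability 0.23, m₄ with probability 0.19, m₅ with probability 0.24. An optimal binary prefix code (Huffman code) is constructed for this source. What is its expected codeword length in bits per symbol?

Repeatedly combine the two least-probable nodes; the expected code length is the sum of the merged weights.
merge 4/25 + 9/50 → 17/50
merge 19/100 + 23/100 → 21/50
merge 6/25 + 17/50 → 29/50
merge 21/50 + 29/50 → 1
L = 17/50 + 21/50 + 29/50 + 1 = 117/50 = 2.34 bits/symbol.

2.34 bits/symbol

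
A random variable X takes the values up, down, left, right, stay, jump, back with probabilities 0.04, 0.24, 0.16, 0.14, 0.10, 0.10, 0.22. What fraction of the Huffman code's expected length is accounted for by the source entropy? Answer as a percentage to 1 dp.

Entropy H = −Σ p log₂ p ≈ 2.6450 bits.
Huffman merges: 1/25+1/10→7/50; 1/10+7/50→6/25; 7/50+4/25→3/10; 11/50+6/25→23/50; 6/25+3/10→27/50; 23/50+27/50→1. L = 67/25 ≈ 2.6800.
Efficiency = H/L = 2.6450/2.6800 = 98.7%.

98.7%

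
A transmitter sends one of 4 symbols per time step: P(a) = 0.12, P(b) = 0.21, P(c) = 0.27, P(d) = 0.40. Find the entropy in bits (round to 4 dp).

H = −Σ pᵢ log₂ pᵢ.
−0.12·log₂(0.12) = 0.3671
−0.21·log₂(0.21) = 0.4728
−0.27·log₂(0.27) = 0.5100
−0.40·log₂(0.40) = 0.5288
Sum ≈ 1.8787 → 1.8787 bits.

1.8787 bits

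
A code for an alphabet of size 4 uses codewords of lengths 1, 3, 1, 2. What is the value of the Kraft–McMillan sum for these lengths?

With common denominator 2^3 = 8: Σ 2^(−ℓᵢ) = 4/8 + 1/8 + 4/8 + 2/8 = 11/8 = 1.375.

1.375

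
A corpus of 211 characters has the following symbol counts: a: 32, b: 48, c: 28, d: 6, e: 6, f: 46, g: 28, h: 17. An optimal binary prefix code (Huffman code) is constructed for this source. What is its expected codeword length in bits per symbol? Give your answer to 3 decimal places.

2.749 bits/symbol

Probabilities are the counts divided by 211.
Repeatedly combine the two least-probable nodes; the expected code length is the sum of the merged weights.
merge 6/211 + 6/211 → 12/211
merge 12/211 + 17/211 → 29/211
merge 28/211 + 28/211 → 56/211
merge 29/211 + 32/211 → 61/211
merge 46/211 + 48/211 → 94/211
merge 56/211 + 61/211 → 117/211
merge 94/211 + 117/211 → 1
L = 12/211 + 29/211 + 56/211 + 61/211 + 94/211 + 117/211 + 1 = 580/211 ≈ 2.749 bits/symbol.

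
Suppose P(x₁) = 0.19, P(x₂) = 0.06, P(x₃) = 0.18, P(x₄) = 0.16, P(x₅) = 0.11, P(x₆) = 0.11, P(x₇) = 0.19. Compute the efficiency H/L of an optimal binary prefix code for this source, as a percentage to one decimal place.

97.6%

Entropy H = −Σ p log₂ p ≈ 2.7229 bits.
Huffman merges: 3/50+11/100→17/100; 11/100+4/25→27/100; 17/100+9/50→7/20; 19/100+19/100→19/50; 27/100+7/20→31/50; 19/50+31/50→1. L = 279/100 ≈ 2.7900.
Efficiency = H/L = 2.7229/2.7900 = 97.6%.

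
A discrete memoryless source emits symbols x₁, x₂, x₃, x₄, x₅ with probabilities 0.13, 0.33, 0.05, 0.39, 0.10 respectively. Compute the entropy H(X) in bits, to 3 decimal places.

1.989 bits

H = −Σ pᵢ log₂ pᵢ.
−0.13·log₂(0.13) = 0.3826
−0.33·log₂(0.33) = 0.5278
−0.05·log₂(0.05) = 0.2161
−0.39·log₂(0.39) = 0.5298
−0.10·log₂(0.10) = 0.3322
Sum ≈ 1.9886 → 1.989 bits.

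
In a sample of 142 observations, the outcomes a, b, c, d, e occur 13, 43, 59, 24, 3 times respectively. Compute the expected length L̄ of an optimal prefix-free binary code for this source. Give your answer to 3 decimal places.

Probabilities are the counts divided by 142.
Repeatedly combine the two least-probable nodes; the expected code length is the sum of the merged weights.
merge 3/142 + 13/142 → 8/71
merge 8/71 + 12/71 → 20/71
merge 20/71 + 43/142 → 83/142
merge 59/142 + 83/142 → 1
L = 8/71 + 20/71 + 83/142 + 1 = 281/142 ≈ 1.979 bits/symbol.

1.979 bits/symbol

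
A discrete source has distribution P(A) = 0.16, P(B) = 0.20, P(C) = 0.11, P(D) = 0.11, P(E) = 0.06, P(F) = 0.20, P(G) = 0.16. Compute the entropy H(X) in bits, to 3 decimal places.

2.719 bits

H = −Σ pᵢ log₂ pᵢ.
−0.16·log₂(0.16) = 0.4230
−0.20·log₂(0.20) = 0.4644
−0.11·log₂(0.11) = 0.3503
−0.11·log₂(0.11) = 0.3503
−0.06·log₂(0.06) = 0.2435
−0.20·log₂(0.20) = 0.4644
−0.16·log₂(0.16) = 0.4230
Sum ≈ 2.7189 → 2.719 bits.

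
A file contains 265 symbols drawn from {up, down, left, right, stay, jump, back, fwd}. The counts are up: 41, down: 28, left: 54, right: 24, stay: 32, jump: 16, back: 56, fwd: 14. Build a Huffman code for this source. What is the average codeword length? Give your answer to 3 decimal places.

2.894 bits/symbol

Probabilities are the counts divided by 265.
Repeatedly combine the two least-probable nodes; the expected code length is the sum of the merged weights.
merge 14/265 + 16/265 → 6/53
merge 24/265 + 28/265 → 52/265
merge 6/53 + 32/265 → 62/265
merge 41/265 + 52/265 → 93/265
merge 54/265 + 56/265 → 22/53
merge 62/265 + 93/265 → 31/53
merge 22/53 + 31/53 → 1
L = 6/53 + 52/265 + 62/265 + 93/265 + 22/53 + 31/53 + 1 = 767/265 ≈ 2.894 bits/symbol.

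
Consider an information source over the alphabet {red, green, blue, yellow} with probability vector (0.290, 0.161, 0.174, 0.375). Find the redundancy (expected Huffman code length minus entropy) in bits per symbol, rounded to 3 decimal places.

0.048 bits

Entropy H = −Σ p log₂ p ≈ 1.9117 bits.
Huffman merges: 161/1000+87/500→67/200; 29/100+67/200→5/8; 3/8+5/8→1. L = 49/25 ≈ 1.9600.
L − H = 1.9600 − 1.9117 = 0.048 bits.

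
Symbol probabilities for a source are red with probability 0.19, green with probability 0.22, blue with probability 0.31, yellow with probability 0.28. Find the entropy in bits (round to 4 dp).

1.9738 bits

H = −Σ pᵢ log₂ pᵢ.
−0.19·log₂(0.19) = 0.4552
−0.22·log₂(0.22) = 0.4806
−0.31·log₂(0.31) = 0.5238
−0.28·log₂(0.28) = 0.5142
Sum ≈ 1.9738 → 1.9738 bits.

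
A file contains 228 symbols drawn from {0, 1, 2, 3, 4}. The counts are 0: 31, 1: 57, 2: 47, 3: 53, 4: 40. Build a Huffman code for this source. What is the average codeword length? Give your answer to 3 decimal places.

Probabilities are the counts divided by 228.
Repeatedly combine the two least-probable nodes; the expected code length is the sum of the merged weights.
merge 31/228 + 10/57 → 71/228
merge 47/228 + 53/228 → 25/57
merge 1/4 + 71/228 → 32/57
merge 25/57 + 32/57 → 1
L = 71/228 + 25/57 + 32/57 + 1 = 527/228 ≈ 2.311 bits/symbol.

2.311 bits/symbol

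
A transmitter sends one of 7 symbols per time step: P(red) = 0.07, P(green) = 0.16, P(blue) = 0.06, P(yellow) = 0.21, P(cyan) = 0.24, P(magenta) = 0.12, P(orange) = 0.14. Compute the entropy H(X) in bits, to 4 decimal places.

H = −Σ pᵢ log₂ pᵢ.
−0.07·log₂(0.07) = 0.2686
−0.16·log₂(0.16) = 0.4230
−0.06·log₂(0.06) = 0.2435
−0.21·log₂(0.21) = 0.4728
−0.24·log₂(0.24) = 0.4941
−0.12·log₂(0.12) = 0.3671
−0.14·log₂(0.14) = 0.3971
Sum ≈ 2.6662 → 2.6662 bits.

2.6662 bits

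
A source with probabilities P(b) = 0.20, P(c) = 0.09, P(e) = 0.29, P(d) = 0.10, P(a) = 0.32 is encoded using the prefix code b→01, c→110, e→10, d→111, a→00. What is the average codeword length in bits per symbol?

L̄ = Σ pᵢ·ℓᵢ = 0.20·2 + 0.09·3 + 0.29·2 + 0.10·3 + 0.32·2 = 2.19 bits/symbol.

2.19 bits/symbol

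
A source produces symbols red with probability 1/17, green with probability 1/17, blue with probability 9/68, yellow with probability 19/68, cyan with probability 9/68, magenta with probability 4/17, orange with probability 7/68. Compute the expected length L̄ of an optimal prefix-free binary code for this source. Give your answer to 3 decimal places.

2.603 bits/symbol

Repeatedly combine the two least-probable nodes; the expected code length is the sum of the merged weights.
merge 1/17 + 1/17 → 2/17
merge 7/68 + 2/17 → 15/68
merge 9/68 + 9/68 → 9/34
merge 15/68 + 4/17 → 31/68
merge 9/34 + 19/68 → 37/68
merge 31/68 + 37/68 → 1
L = 2/17 + 15/68 + 9/34 + 31/68 + 37/68 + 1 = 177/68 ≈ 2.603 bits/symbol.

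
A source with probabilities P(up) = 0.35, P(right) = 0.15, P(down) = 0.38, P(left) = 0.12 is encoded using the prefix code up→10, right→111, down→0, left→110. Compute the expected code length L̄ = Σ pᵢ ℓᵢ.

1.89 bits/symbol

L̄ = Σ pᵢ·ℓᵢ = 0.35·2 + 0.15·3 + 0.38·1 + 0.12·3 = 1.89 bits/symbol.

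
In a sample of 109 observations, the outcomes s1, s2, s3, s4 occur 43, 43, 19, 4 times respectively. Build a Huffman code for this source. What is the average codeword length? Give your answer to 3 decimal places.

1.817 bits/symbol

Probabilities are the counts divided by 109.
Repeatedly combine the two least-probable nodes; the expected code length is the sum of the merged weights.
merge 4/109 + 19/109 → 23/109
merge 23/109 + 43/109 → 66/109
merge 43/109 + 66/109 → 1
L = 23/109 + 66/109 + 1 = 198/109 ≈ 1.817 bits/symbol.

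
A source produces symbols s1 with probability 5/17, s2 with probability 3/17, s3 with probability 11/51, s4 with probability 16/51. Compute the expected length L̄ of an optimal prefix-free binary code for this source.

2 bits/symbol

Repeatedly combine the two least-probable nodes; the expected code length is the sum of the merged weights.
merge 3/17 + 11/51 → 20/51
merge 5/17 + 16/51 → 31/51
merge 20/51 + 31/51 → 1
L = 20/51 + 31/51 + 1 = 2 bits/symbol.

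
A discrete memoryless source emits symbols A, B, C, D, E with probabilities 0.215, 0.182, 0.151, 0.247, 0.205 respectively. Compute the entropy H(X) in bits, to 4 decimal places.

2.3030 bits

H = −Σ pᵢ log₂ pᵢ.
−0.215·log₂(0.215) = 0.4768
−0.182·log₂(0.182) = 0.4474
−0.151·log₂(0.151) = 0.4118
−0.247·log₂(0.247) = 0.4983
−0.205·log₂(0.205) = 0.4687
Sum ≈ 2.3030 → 2.3030 bits.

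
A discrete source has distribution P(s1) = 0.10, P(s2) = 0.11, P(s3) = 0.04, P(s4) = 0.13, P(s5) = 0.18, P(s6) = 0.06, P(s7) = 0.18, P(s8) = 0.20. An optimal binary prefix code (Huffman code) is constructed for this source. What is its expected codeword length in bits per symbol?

Repeatedly combine the two least-probable nodes; the expected code length is the sum of the merged weights.
merge 1/25 + 3/50 → 1/10
merge 1/10 + 1/10 → 1/5
merge 11/100 + 13/100 → 6/25
merge 9/50 + 9/50 → 9/25
merge 1/5 + 1/5 → 2/5
merge 6/25 + 9/25 → 3/5
merge 2/5 + 3/5 → 1
L = 1/10 + 1/5 + 6/25 + 9/25 + 2/5 + 3/5 + 1 = 29/10 = 2.9 bits/symbol.

2.9 bits/symbol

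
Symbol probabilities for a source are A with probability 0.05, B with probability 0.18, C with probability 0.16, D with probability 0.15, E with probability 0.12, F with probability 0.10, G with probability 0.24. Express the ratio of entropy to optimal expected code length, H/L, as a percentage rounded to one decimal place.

Entropy H = −Σ p log₂ p ≈ 2.6884 bits.
Huffman merges: 1/20+1/10→3/20; 3/25+3/20→27/100; 3/20+4/25→31/100; 9/50+6/25→21/50; 27/100+31/100→29/50; 21/50+29/50→1. L = 273/100 ≈ 2.7300.
Efficiency = H/L = 2.6884/2.7300 = 98.5%.

98.5%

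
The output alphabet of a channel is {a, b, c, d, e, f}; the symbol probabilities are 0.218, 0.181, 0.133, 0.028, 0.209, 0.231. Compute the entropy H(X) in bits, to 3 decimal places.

H = −Σ pᵢ log₂ pᵢ.
−0.218·log₂(0.218) = 0.4791
−0.181·log₂(0.181) = 0.4463
−0.133·log₂(0.133) = 0.3871
−0.028·log₂(0.028) = 0.1444
−0.209·log₂(0.209) = 0.4720
−0.231·log₂(0.231) = 0.4883
Sum ≈ 2.4173 → 2.417 bits.

2.417 bits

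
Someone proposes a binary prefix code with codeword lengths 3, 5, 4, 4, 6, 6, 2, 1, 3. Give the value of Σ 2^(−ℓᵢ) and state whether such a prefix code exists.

1.1875; no

With common denominator 2^6 = 64: Σ 2^(−ℓᵢ) = 8/64 + 2/64 + 4/64 + 4/64 + 1/64 + 1/64 + 16/64 + 32/64 + 8/64 = 76/64 = 1.1875.
Kraft's inequality requires Σ ≤ 1; here Σ = 1.1875 > 1, so no such prefix code exists.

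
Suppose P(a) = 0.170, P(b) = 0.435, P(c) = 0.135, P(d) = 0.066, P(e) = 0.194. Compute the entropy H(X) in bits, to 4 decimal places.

2.0648 bits

H = −Σ pᵢ log₂ pᵢ.
−0.170·log₂(0.170) = 0.4346
−0.435·log₂(0.435) = 0.5224
−0.135·log₂(0.135) = 0.3900
−0.066·log₂(0.066) = 0.2588
−0.194·log₂(0.194) = 0.4590
Sum ≈ 2.0648 → 2.0648 bits.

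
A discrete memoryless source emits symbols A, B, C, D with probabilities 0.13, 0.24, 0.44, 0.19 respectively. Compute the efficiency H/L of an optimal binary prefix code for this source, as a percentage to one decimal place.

98.6%

Entropy H = −Σ p log₂ p ≈ 1.8532 bits.
Huffman merges: 13/100+19/100→8/25; 6/25+8/25→14/25; 11/25+14/25→1. L = 47/25 ≈ 1.8800.
Efficiency = H/L = 1.8532/1.8800 = 98.6%.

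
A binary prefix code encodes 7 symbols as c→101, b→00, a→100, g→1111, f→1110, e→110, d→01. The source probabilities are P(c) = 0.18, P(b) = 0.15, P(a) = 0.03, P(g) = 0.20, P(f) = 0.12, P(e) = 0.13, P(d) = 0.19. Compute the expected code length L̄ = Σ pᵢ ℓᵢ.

L̄ = Σ pᵢ·ℓᵢ = 0.18·3 + 0.15·2 + 0.03·3 + 0.20·4 + 0.12·4 + 0.13·3 + 0.19·2 = 2.98 bits/symbol.

2.98 bits/symbol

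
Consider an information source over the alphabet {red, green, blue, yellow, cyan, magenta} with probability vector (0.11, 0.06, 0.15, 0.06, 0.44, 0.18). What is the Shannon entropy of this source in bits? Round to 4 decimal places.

H = −Σ pᵢ log₂ pᵢ.
−0.11·log₂(0.11) = 0.3503
−0.06·log₂(0.06) = 0.2435
−0.15·log₂(0.15) = 0.4105
−0.06·log₂(0.06) = 0.2435
−0.44·log₂(0.44) = 0.5211
−0.18·log₂(0.18) = 0.4453
Sum ≈ 2.2144 → 2.2144 bits.

2.2144 bits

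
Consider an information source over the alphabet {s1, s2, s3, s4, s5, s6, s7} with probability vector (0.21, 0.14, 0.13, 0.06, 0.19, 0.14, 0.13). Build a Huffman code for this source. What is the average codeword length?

2.79 bits/symbol

Repeatedly combine the two least-probable nodes; the expected code length is the sum of the merged weights.
merge 3/50 + 13/100 → 19/100
merge 13/100 + 7/50 → 27/100
merge 7/50 + 19/100 → 33/100
merge 19/100 + 21/100 → 2/5
merge 27/100 + 33/100 → 3/5
merge 2/5 + 3/5 → 1
L = 19/100 + 27/100 + 33/100 + 2/5 + 3/5 + 1 = 279/100 = 2.79 bits/symbol.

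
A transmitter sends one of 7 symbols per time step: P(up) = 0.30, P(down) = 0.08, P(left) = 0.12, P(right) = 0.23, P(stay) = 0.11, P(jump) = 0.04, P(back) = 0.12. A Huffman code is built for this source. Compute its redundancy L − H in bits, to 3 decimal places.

Entropy H = −Σ p log₂ p ≈ 2.5704 bits.
Huffman merges: 1/25+2/25→3/25; 11/100+3/25→23/100; 3/25+3/25→6/25; 23/100+23/100→23/50; 6/25+3/10→27/50; 23/50+27/50→1. L = 259/100 ≈ 2.5900.
L − H = 2.5900 − 2.5704 = 0.020 bits.

0.020 bits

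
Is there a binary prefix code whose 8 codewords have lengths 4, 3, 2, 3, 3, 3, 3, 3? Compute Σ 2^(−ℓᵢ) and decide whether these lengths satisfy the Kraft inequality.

1.0625; no

With common denominator 2^4 = 16: Σ 2^(−ℓᵢ) = 1/16 + 2/16 + 4/16 + 2/16 + 2/16 + 2/16 + 2/16 + 2/16 = 17/16 = 1.0625.
Kraft's inequality requires Σ ≤ 1; here Σ = 1.0625 > 1, so no such prefix code exists.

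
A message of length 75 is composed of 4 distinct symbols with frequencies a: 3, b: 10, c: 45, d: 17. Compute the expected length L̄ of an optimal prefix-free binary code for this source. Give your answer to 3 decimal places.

1.573 bits/symbol

Probabilities are the counts divided by 75.
Repeatedly combine the two least-probable nodes; the expected code length is the sum of the merged weights.
merge 1/25 + 2/15 → 13/75
merge 13/75 + 17/75 → 2/5
merge 2/5 + 3/5 → 1
L = 13/75 + 2/5 + 1 = 118/75 ≈ 1.573 bits/symbol.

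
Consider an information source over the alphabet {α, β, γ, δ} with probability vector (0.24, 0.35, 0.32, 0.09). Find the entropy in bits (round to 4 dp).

H = −Σ pᵢ log₂ pᵢ.
−0.24·log₂(0.24) = 0.4941
−0.35·log₂(0.35) = 0.5301
−0.32·log₂(0.32) = 0.5260
−0.09·log₂(0.09) = 0.3127
Sum ≈ 1.8629 → 1.8629 bits.

1.8629 bits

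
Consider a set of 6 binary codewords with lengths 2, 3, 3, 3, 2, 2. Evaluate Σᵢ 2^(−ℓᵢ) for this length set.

1.125

With common denominator 2^3 = 8: Σ 2^(−ℓᵢ) = 2/8 + 1/8 + 1/8 + 1/8 + 2/8 + 2/8 = 9/8 = 1.125.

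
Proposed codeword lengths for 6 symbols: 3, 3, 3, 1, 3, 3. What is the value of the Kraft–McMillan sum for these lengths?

With common denominator 2^3 = 8: Σ 2^(−ℓᵢ) = 1/8 + 1/8 + 1/8 + 4/8 + 1/8 + 1/8 = 9/8 = 1.125.

1.125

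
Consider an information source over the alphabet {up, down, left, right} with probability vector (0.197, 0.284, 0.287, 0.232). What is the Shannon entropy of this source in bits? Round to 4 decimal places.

H = −Σ pᵢ log₂ pᵢ.
−0.197·log₂(0.197) = 0.4617
−0.284·log₂(0.284) = 0.5158
−0.287·log₂(0.287) = 0.5169
−0.232·log₂(0.232) = 0.4890
Sum ≈ 1.9833 → 1.9833 bits.

1.9833 bits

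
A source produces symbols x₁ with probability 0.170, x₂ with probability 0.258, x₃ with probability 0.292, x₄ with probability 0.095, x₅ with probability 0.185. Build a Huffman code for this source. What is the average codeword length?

2.265 bits/symbol

Repeatedly combine the two least-probable nodes; the expected code length is the sum of the merged weights.
merge 19/200 + 17/100 → 53/200
merge 37/200 + 129/500 → 443/1000
merge 53/200 + 73/250 → 557/1000
merge 443/1000 + 557/1000 → 1
L = 53/200 + 443/1000 + 557/1000 + 1 = 453/200 = 2.265 bits/symbol.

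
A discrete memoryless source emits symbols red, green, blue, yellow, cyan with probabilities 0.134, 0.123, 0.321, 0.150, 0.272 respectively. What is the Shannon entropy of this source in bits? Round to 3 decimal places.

2.208 bits

H = −Σ pᵢ log₂ pᵢ.
−0.134·log₂(0.134) = 0.3886
−0.123·log₂(0.123) = 0.3719
−0.321·log₂(0.321) = 0.5262
−0.150·log₂(0.150) = 0.4105
−0.272·log₂(0.272) = 0.5109
Sum ≈ 2.2081 → 2.208 bits.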